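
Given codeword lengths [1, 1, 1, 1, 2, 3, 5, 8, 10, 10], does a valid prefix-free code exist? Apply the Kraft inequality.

Kraft inequality: Σ 2^(-l_i) ≤ 1 for prefix-free code
Calculating: 2^(-1) + 2^(-1) + 2^(-1) + 2^(-1) + 2^(-2) + 2^(-3) + 2^(-5) + 2^(-8) + 2^(-10) + 2^(-10)
= 0.5 + 0.5 + 0.5 + 0.5 + 0.25 + 0.125 + 0.03125 + 0.00390625 + 0.0009765625 + 0.0009765625
= 2.4121
Since 2.4121 > 1, prefix-free code does not exist


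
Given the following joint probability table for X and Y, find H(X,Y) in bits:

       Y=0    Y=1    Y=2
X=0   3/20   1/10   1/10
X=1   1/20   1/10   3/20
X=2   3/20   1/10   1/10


H(X,Y) = -Σ p(x,y) log₂ p(x,y)
  p(0,0)=3/20: -0.1500 × log₂(0.1500) = 0.4105
  p(0,1)=1/10: -0.1000 × log₂(0.1000) = 0.3322
  p(0,2)=1/10: -0.1000 × log₂(0.1000) = 0.3322
  p(1,0)=1/20: -0.0500 × log₂(0.0500) = 0.2161
  p(1,1)=1/10: -0.1000 × log₂(0.1000) = 0.3322
  p(1,2)=3/20: -0.1500 × log₂(0.1500) = 0.4105
  p(2,0)=3/20: -0.1500 × log₂(0.1500) = 0.4105
  p(2,1)=1/10: -0.1000 × log₂(0.1000) = 0.3322
  p(2,2)=1/10: -0.1000 × log₂(0.1000) = 0.3322
H(X,Y) = 3.1087 bits


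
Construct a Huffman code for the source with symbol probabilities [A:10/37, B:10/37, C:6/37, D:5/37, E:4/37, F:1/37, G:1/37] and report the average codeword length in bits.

Huffman tree construction:
Combine smallest probabilities repeatedly
Resulting codes:
  A: 01 (length 2)
  B: 10 (length 2)
  C: 111 (length 3)
  D: 110 (length 3)
  E: 001 (length 3)
  F: 0000 (length 4)
  G: 0001 (length 4)
Average length = Σ p(s) × length(s) = 2.5135 bits


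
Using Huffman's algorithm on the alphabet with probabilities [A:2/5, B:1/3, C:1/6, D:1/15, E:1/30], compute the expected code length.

Huffman tree construction:
Combine smallest probabilities repeatedly
Resulting codes:
  A: 0 (length 1)
  B: 11 (length 2)
  C: 101 (length 3)
  D: 1001 (length 4)
  E: 1000 (length 4)
Average length = Σ p(s) × length(s) = 1.9667 bits


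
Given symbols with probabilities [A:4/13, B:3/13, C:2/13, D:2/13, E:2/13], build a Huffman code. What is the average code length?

Huffman tree construction:
Combine smallest probabilities repeatedly
Resulting codes:
  A: 10 (length 2)
  B: 01 (length 2)
  C: 110 (length 3)
  D: 111 (length 3)
  E: 00 (length 2)
Average length = Σ p(s) × length(s) = 2.3077 bits


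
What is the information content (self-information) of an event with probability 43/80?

Information content I(x) = -log₂(p(x))
I = -log₂(43/80) = -log₂(0.5375)
I = 0.8957 bits


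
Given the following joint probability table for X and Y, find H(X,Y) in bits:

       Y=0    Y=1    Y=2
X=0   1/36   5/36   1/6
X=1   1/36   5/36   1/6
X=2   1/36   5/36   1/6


H(X,Y) = -Σ p(x,y) log₂ p(x,y)
  p(0,0)=1/36: -0.0278 × log₂(0.0278) = 0.1436
  p(0,1)=5/36: -0.1389 × log₂(0.1389) = 0.3956
  p(0,2)=1/6: -0.1667 × log₂(0.1667) = 0.4308
  p(1,0)=1/36: -0.0278 × log₂(0.0278) = 0.1436
  p(1,1)=5/36: -0.1389 × log₂(0.1389) = 0.3956
  p(1,2)=1/6: -0.1667 × log₂(0.1667) = 0.4308
  p(2,0)=1/36: -0.0278 × log₂(0.0278) = 0.1436
  p(2,1)=5/36: -0.1389 × log₂(0.1389) = 0.3956
  p(2,2)=1/6: -0.1667 × log₂(0.1667) = 0.4308
H(X,Y) = 2.9100 bits


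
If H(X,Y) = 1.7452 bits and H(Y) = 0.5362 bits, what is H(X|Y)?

Chain rule: H(X,Y) = H(X|Y) + H(Y)
H(X|Y) = H(X,Y) - H(Y) = 1.7452 - 0.5362 = 1.209 bits


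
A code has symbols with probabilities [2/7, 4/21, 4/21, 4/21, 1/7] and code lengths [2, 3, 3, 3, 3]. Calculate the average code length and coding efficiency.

Average length L = Σ p_i × l_i = 2.7143 bits
Entropy H = 2.2845 bits
Efficiency η = H/L × 100% = 84.16%


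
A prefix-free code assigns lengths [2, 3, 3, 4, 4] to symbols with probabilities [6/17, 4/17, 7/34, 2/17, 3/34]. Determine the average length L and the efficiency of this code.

Average length L = Σ p_i × l_i = 2.8529 bits
Entropy H = 2.1632 bits
Efficiency η = H/L × 100% = 75.82%


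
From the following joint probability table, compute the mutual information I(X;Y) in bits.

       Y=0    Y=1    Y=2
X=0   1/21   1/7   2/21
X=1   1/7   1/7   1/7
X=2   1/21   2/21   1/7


H(X) = 1.5567, H(Y) = 1.5538, H(X,Y) = 3.0697
I(X;Y) = H(X) + H(Y) - H(X,Y) = 0.0407 bits


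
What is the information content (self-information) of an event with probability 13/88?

Information content I(x) = -log₂(p(x))
I = -log₂(13/88) = -log₂(0.1477)
I = 2.7590 bits


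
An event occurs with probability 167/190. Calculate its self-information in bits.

Information content I(x) = -log₂(p(x))
I = -log₂(167/190) = -log₂(0.8789)
I = 0.1862 bits


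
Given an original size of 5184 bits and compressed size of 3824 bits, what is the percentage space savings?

Space savings = (1 - Compressed/Original) × 100%
= (1 - 3824/5184) × 100%
= 26.23%


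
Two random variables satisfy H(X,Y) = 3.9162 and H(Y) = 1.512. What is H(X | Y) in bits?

Chain rule: H(X,Y) = H(X|Y) + H(Y)
H(X|Y) = H(X,Y) - H(Y) = 3.9162 - 1.512 = 2.4042 bits


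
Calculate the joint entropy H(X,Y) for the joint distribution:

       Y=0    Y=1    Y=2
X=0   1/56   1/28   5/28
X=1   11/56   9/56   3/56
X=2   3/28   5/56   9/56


H(X,Y) = -Σ p(x,y) log₂ p(x,y)
  p(0,0)=1/56: -0.0179 × log₂(0.0179) = 0.1037
  p(0,1)=1/28: -0.0357 × log₂(0.0357) = 0.1717
  p(0,2)=5/28: -0.1786 × log₂(0.1786) = 0.4438
  p(1,0)=11/56: -0.1964 × log₂(0.1964) = 0.4612
  p(1,1)=9/56: -0.1607 × log₂(0.1607) = 0.4239
  p(1,2)=3/56: -0.0536 × log₂(0.0536) = 0.2262
  p(2,0)=3/28: -0.1071 × log₂(0.1071) = 0.3453
  p(2,1)=5/56: -0.0893 × log₂(0.0893) = 0.3112
  p(2,2)=9/56: -0.1607 × log₂(0.1607) = 0.4239
H(X,Y) = 2.9108 bits


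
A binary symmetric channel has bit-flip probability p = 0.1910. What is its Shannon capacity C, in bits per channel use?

For BSC with error probability p:
C = 1 - H(p) where H(p) is binary entropy
H(0.1910) = -0.1910 × log₂(0.1910) - 0.8090 × log₂(0.8090)
H(p) = 0.7036
C = 1 - 0.7036 = 0.2964 bits/use


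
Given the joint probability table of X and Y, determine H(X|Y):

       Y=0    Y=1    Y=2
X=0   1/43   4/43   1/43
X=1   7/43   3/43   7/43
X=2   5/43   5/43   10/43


H(X|Y) = Σ_y p(y) H(X|Y=y)
  p(Y=0) = 13/43, H(X|Y=0) = 1.2957
  p(Y=1) = 12/43, H(X|Y=1) = 1.5546
  p(Y=2) = 18/43, H(X|Y=2) = 1.2327
H(X|Y) = 0.3023×1.2957 + 0.2791×1.5546 + 0.4186×1.2327 = 1.3416 bits


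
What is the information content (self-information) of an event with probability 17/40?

Information content I(x) = -log₂(p(x))
I = -log₂(17/40) = -log₂(0.4250)
I = 1.2345 bits


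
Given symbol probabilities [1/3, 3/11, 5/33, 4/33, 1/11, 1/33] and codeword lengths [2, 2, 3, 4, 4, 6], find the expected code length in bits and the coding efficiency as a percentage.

Average length L = Σ p_i × l_i = 2.6970 bits
Entropy H = 2.2884 bits
Efficiency η = H/L × 100% = 84.85%


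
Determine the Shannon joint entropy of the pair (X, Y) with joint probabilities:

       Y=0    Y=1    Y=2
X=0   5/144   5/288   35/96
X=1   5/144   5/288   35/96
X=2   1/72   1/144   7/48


H(X,Y) = -Σ p(x,y) log₂ p(x,y)
  p(0,0)=5/144: -0.0347 × log₂(0.0347) = 0.1683
  p(0,1)=5/288: -0.0174 × log₂(0.0174) = 0.1015
  p(0,2)=35/96: -0.3646 × log₂(0.3646) = 0.5307
  p(1,0)=5/144: -0.0347 × log₂(0.0347) = 0.1683
  p(1,1)=5/288: -0.0174 × log₂(0.0174) = 0.1015
  p(1,2)=35/96: -0.3646 × log₂(0.3646) = 0.5307
  p(2,0)=1/72: -0.0139 × log₂(0.0139) = 0.0857
  p(2,1)=1/144: -0.0069 × log₂(0.0069) = 0.0498
  p(2,2)=7/48: -0.1458 × log₂(0.1458) = 0.4051
H(X,Y) = 2.1417 bits


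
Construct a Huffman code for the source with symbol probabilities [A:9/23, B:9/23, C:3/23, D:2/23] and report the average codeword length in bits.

Huffman tree construction:
Combine smallest probabilities repeatedly
Resulting codes:
  A: 11 (length 2)
  B: 0 (length 1)
  C: 101 (length 3)
  D: 100 (length 3)
Average length = Σ p(s) × length(s) = 1.8261 bits


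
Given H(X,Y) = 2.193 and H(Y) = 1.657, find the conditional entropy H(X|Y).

Chain rule: H(X,Y) = H(X|Y) + H(Y)
H(X|Y) = H(X,Y) - H(Y) = 2.193 - 1.657 = 0.536 bits


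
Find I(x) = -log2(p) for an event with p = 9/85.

Information content I(x) = -log₂(p(x))
I = -log₂(9/85) = -log₂(0.1059)
I = 3.2395 bits


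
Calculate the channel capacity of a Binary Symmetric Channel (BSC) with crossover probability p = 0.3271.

For BSC with error probability p:
C = 1 - H(p) where H(p) is binary entropy
H(0.3271) = -0.3271 × log₂(0.3271) - 0.6729 × log₂(0.6729)
H(p) = 0.9119
C = 1 - 0.9119 = 0.0881 bits/use


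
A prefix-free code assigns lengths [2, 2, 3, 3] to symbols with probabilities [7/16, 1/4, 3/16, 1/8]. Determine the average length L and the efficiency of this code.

Average length L = Σ p_i × l_i = 2.3125 bits
Entropy H = 1.8496 bits
Efficiency η = H/L × 100% = 79.98%


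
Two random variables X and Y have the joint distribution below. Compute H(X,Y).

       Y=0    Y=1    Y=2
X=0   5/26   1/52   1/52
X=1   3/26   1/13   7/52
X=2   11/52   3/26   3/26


H(X,Y) = -Σ p(x,y) log₂ p(x,y)
  p(0,0)=5/26: -0.1923 × log₂(0.1923) = 0.4574
  p(0,1)=1/52: -0.0192 × log₂(0.0192) = 0.1096
  p(0,2)=1/52: -0.0192 × log₂(0.0192) = 0.1096
  p(1,0)=3/26: -0.1154 × log₂(0.1154) = 0.3595
  p(1,1)=1/13: -0.0769 × log₂(0.0769) = 0.2846
  p(1,2)=7/52: -0.1346 × log₂(0.1346) = 0.3895
  p(2,0)=11/52: -0.2115 × log₂(0.2115) = 0.4741
  p(2,1)=3/26: -0.1154 × log₂(0.1154) = 0.3595
  p(2,2)=3/26: -0.1154 × log₂(0.1154) = 0.3595
H(X,Y) = 2.9033 bits


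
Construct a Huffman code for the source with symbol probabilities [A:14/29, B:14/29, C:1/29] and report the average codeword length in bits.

Huffman tree construction:
Combine smallest probabilities repeatedly
Resulting codes:
  A: 11 (length 2)
  B: 0 (length 1)
  C: 10 (length 2)
Average length = Σ p(s) × length(s) = 1.5172 bits


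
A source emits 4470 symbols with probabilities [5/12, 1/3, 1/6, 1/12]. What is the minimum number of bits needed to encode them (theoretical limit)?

Entropy H = 1.7842 bits/symbol
Minimum bits = H × n = 1.7842 × 4470
= 7975.19 bits


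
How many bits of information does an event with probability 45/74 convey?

Information content I(x) = -log₂(p(x))
I = -log₂(45/74) = -log₂(0.6081)
I = 0.7176 bits


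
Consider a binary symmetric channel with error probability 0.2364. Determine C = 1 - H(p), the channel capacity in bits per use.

For BSC with error probability p:
C = 1 - H(p) where H(p) is binary entropy
H(0.2364) = -0.2364 × log₂(0.2364) - 0.7636 × log₂(0.7636)
H(p) = 0.7890
C = 1 - 0.7890 = 0.2110 bits/use


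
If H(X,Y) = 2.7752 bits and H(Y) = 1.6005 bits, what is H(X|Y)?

Chain rule: H(X,Y) = H(X|Y) + H(Y)
H(X|Y) = H(X,Y) - H(Y) = 2.7752 - 1.6005 = 1.1747 bits


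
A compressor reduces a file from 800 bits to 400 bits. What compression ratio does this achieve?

Compression ratio = Original / Compressed
= 800 / 400 = 2.00:1


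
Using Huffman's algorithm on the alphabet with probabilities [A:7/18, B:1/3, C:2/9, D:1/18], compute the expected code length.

Huffman tree construction:
Combine smallest probabilities repeatedly
Resulting codes:
  A: 0 (length 1)
  B: 11 (length 2)
  C: 101 (length 3)
  D: 100 (length 3)
Average length = Σ p(s) × length(s) = 1.8889 bits


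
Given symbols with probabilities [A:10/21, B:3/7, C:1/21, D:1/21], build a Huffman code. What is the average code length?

Huffman tree construction:
Combine smallest probabilities repeatedly
Resulting codes:
  A: 0 (length 1)
  B: 11 (length 2)
  C: 100 (length 3)
  D: 101 (length 3)
Average length = Σ p(s) × length(s) = 1.6190 bits


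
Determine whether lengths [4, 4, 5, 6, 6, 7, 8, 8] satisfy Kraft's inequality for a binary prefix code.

Kraft inequality: Σ 2^(-l_i) ≤ 1 for prefix-free code
Calculating: 2^(-4) + 2^(-4) + 2^(-5) + 2^(-6) + 2^(-6) + 2^(-7) + 2^(-8) + 2^(-8)
= 0.0625 + 0.0625 + 0.03125 + 0.015625 + 0.015625 + 0.0078125 + 0.00390625 + 0.00390625
= 0.2031
Since 0.2031 ≤ 1, prefix-free code exists


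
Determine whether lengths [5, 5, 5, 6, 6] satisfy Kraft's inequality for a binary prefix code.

Kraft inequality: Σ 2^(-l_i) ≤ 1 for prefix-free code
Calculating: 2^(-5) + 2^(-5) + 2^(-5) + 2^(-6) + 2^(-6)
= 0.03125 + 0.03125 + 0.03125 + 0.015625 + 0.015625
= 0.1250
Since 0.1250 ≤ 1, prefix-free code exists


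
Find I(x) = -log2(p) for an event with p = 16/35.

Information content I(x) = -log₂(p(x))
I = -log₂(16/35) = -log₂(0.4571)
I = 1.1293 bits


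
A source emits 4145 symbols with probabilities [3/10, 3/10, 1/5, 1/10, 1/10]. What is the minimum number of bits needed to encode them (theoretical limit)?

Entropy H = 2.1710 bits/symbol
Minimum bits = H × n = 2.1710 × 4145
= 8998.59 bits


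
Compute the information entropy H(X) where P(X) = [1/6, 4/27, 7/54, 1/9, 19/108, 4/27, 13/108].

H(X) = -Σ p(x) log₂ p(x)
  -1/6 × log₂(1/6) = 0.4308
  -4/27 × log₂(4/27) = 0.4081
  -7/54 × log₂(7/54) = 0.3821
  -1/9 × log₂(1/9) = 0.3522
  -19/108 × log₂(19/108) = 0.4410
  -4/27 × log₂(4/27) = 0.4081
  -13/108 × log₂(13/108) = 0.3677
H(X) = 2.7901 bits


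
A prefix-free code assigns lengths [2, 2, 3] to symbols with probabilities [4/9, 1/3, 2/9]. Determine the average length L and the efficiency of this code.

Average length L = Σ p_i × l_i = 2.2222 bits
Entropy H = 1.5305 bits
Efficiency η = H/L × 100% = 68.87%


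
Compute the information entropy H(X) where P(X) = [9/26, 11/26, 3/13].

H(X) = -Σ p(x) log₂ p(x)
  -9/26 × log₂(9/26) = 0.5298
  -11/26 × log₂(11/26) = 0.5250
  -3/13 × log₂(3/13) = 0.4882
H(X) = 1.5430 bits


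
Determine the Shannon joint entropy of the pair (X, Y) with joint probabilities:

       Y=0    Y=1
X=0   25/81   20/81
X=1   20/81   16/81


H(X,Y) = -Σ p(x,y) log₂ p(x,y)
  p(0,0)=25/81: -0.3086 × log₂(0.3086) = 0.5235
  p(0,1)=20/81: -0.2469 × log₂(0.2469) = 0.4983
  p(1,0)=20/81: -0.2469 × log₂(0.2469) = 0.4983
  p(1,1)=16/81: -0.1975 × log₂(0.1975) = 0.4622
H(X,Y) = 1.9822 bits


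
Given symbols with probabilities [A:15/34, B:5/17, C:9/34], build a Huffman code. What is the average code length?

Huffman tree construction:
Combine smallest probabilities repeatedly
Resulting codes:
  A: 0 (length 1)
  B: 11 (length 2)
  C: 10 (length 2)
Average length = Σ p(s) × length(s) = 1.5588 bits


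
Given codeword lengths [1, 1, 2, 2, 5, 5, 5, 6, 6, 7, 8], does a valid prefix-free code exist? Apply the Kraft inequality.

Kraft inequality: Σ 2^(-l_i) ≤ 1 for prefix-free code
Calculating: 2^(-1) + 2^(-1) + 2^(-2) + 2^(-2) + 2^(-5) + 2^(-5) + 2^(-5) + 2^(-6) + 2^(-6) + 2^(-7) + 2^(-8)
= 0.5 + 0.5 + 0.25 + 0.25 + 0.03125 + 0.03125 + 0.03125 + 0.015625 + 0.015625 + 0.0078125 + 0.00390625
= 1.6367
Since 1.6367 > 1, prefix-free code does not exist


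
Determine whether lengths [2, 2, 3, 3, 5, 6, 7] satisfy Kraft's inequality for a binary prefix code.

Kraft inequality: Σ 2^(-l_i) ≤ 1 for prefix-free code
Calculating: 2^(-2) + 2^(-2) + 2^(-3) + 2^(-3) + 2^(-5) + 2^(-6) + 2^(-7)
= 0.25 + 0.25 + 0.125 + 0.125 + 0.03125 + 0.015625 + 0.0078125
= 0.8047
Since 0.8047 ≤ 1, prefix-free code exists


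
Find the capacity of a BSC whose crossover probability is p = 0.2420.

For BSC with error probability p:
C = 1 - H(p) where H(p) is binary entropy
H(0.2420) = -0.2420 × log₂(0.2420) - 0.7580 × log₂(0.7580)
H(p) = 0.7984
C = 1 - 0.7984 = 0.2016 bits/use


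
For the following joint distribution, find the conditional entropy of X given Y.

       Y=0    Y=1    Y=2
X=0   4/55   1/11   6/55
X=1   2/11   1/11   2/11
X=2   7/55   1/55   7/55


H(X|Y) = Σ_y p(y) H(X|Y=y)
  p(Y=0) = 21/55, H(X|Y=0) = 1.4937
  p(Y=1) = 1/5, H(X|Y=1) = 1.3486
  p(Y=2) = 23/55, H(X|Y=2) = 1.5505
H(X|Y) = 0.3818×1.4937 + 0.2000×1.3486 + 0.4182×1.5505 = 1.4884 bits


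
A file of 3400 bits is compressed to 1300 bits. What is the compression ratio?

Compression ratio = Original / Compressed
= 3400 / 1300 = 2.62:1


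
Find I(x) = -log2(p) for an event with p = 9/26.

Information content I(x) = -log₂(p(x))
I = -log₂(9/26) = -log₂(0.3462)
I = 1.5305 bits


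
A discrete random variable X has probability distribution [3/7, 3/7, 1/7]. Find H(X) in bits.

H(X) = -Σ p(x) log₂ p(x)
  -3/7 × log₂(3/7) = 0.5239
  -3/7 × log₂(3/7) = 0.5239
  -1/7 × log₂(1/7) = 0.4011
H(X) = 1.4488 bits


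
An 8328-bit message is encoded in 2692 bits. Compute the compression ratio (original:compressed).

Compression ratio = Original / Compressed
= 8328 / 2692 = 3.09:1


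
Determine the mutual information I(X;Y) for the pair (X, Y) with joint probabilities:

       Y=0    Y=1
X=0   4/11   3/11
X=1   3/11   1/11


H(X) = 0.9457, H(Y) = 0.9457, H(X,Y) = 1.8676
I(X;Y) = H(X) + H(Y) - H(X,Y) = 0.0237 bits


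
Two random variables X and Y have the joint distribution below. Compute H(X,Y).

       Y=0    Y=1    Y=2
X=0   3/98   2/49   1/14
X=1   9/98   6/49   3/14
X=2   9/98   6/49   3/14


H(X,Y) = -Σ p(x,y) log₂ p(x,y)
  p(0,0)=3/98: -0.0306 × log₂(0.0306) = 0.1540
  p(0,1)=2/49: -0.0408 × log₂(0.0408) = 0.1884
  p(0,2)=1/14: -0.0714 × log₂(0.0714) = 0.2720
  p(1,0)=9/98: -0.0918 × log₂(0.0918) = 0.3164
  p(1,1)=6/49: -0.1224 × log₂(0.1224) = 0.3710
  p(1,2)=3/14: -0.2143 × log₂(0.2143) = 0.4762
  p(2,0)=9/98: -0.0918 × log₂(0.0918) = 0.3164
  p(2,1)=6/49: -0.1224 × log₂(0.1224) = 0.3710
  p(2,2)=3/14: -0.2143 × log₂(0.2143) = 0.4762
H(X,Y) = 2.9414 bits


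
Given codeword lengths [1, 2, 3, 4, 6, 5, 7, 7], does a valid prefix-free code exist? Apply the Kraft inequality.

Kraft inequality: Σ 2^(-l_i) ≤ 1 for prefix-free code
Calculating: 2^(-1) + 2^(-2) + 2^(-3) + 2^(-4) + 2^(-6) + 2^(-5) + 2^(-7) + 2^(-7)
= 0.5 + 0.25 + 0.125 + 0.0625 + 0.015625 + 0.03125 + 0.0078125 + 0.0078125
= 1.0000
Since 1.0000 ≤ 1, prefix-free code exists


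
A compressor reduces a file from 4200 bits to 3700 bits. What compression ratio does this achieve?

Compression ratio = Original / Compressed
= 4200 / 3700 = 1.14:1


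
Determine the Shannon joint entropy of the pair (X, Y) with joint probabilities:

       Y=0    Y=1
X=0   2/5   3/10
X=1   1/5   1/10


H(X,Y) = -Σ p(x,y) log₂ p(x,y)
  p(0,0)=2/5: -0.4000 × log₂(0.4000) = 0.5288
  p(0,1)=3/10: -0.3000 × log₂(0.3000) = 0.5211
  p(1,0)=1/5: -0.2000 × log₂(0.2000) = 0.4644
  p(1,1)=1/10: -0.1000 × log₂(0.1000) = 0.3322
H(X,Y) = 1.8464 bits


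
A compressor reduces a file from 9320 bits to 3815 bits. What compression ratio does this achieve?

Compression ratio = Original / Compressed
= 9320 / 3815 = 2.44:1


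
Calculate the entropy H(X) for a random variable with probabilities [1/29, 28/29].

H(X) = -Σ p(x) log₂ p(x)
  -1/29 × log₂(1/29) = 0.1675
  -28/29 × log₂(28/29) = 0.0489
H(X) = 0.2164 bits


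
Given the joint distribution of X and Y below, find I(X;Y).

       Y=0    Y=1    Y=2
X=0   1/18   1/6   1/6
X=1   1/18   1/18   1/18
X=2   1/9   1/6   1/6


H(X) = 1.4807, H(Y) = 1.5420, H(X,Y) = 3.0022
I(X;Y) = H(X) + H(Y) - H(X,Y) = 0.0205 bits


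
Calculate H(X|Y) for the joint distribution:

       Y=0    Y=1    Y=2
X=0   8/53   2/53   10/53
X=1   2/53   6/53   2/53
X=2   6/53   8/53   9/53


H(X|Y) = Σ_y p(y) H(X|Y=y)
  p(Y=0) = 16/53, H(X|Y=0) = 1.4056
  p(Y=1) = 16/53, H(X|Y=1) = 1.4056
  p(Y=2) = 21/53, H(X|Y=2) = 1.3567
H(X|Y) = 0.3019×1.4056 + 0.3019×1.4056 + 0.3962×1.3567 = 1.3862 bits


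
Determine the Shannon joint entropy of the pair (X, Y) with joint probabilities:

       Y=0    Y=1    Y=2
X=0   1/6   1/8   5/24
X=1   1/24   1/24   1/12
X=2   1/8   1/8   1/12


H(X,Y) = -Σ p(x,y) log₂ p(x,y)
  p(0,0)=1/6: -0.1667 × log₂(0.1667) = 0.4308
  p(0,1)=1/8: -0.1250 × log₂(0.1250) = 0.3750
  p(0,2)=5/24: -0.2083 × log₂(0.2083) = 0.4715
  p(1,0)=1/24: -0.0417 × log₂(0.0417) = 0.1910
  p(1,1)=1/24: -0.0417 × log₂(0.0417) = 0.1910
  p(1,2)=1/12: -0.0833 × log₂(0.0833) = 0.2987
  p(2,0)=1/8: -0.1250 × log₂(0.1250) = 0.3750
  p(2,1)=1/8: -0.1250 × log₂(0.1250) = 0.3750
  p(2,2)=1/12: -0.0833 × log₂(0.0833) = 0.2987
H(X,Y) = 3.0069 bits


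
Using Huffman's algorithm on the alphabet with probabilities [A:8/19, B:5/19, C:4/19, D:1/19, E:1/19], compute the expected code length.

Huffman tree construction:
Combine smallest probabilities repeatedly
Resulting codes:
  A: 0 (length 1)
  B: 10 (length 2)
  C: 111 (length 3)
  D: 1100 (length 4)
  E: 1101 (length 4)
Average length = Σ p(s) × length(s) = 2.0000 bits


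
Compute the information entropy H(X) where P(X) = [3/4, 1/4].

H(X) = -Σ p(x) log₂ p(x)
  -3/4 × log₂(3/4) = 0.3113
  -1/4 × log₂(1/4) = 0.5000
H(X) = 0.8113 bits


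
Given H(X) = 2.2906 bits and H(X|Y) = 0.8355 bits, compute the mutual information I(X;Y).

I(X;Y) = H(X) - H(X|Y)
I(X;Y) = 2.2906 - 0.8355 = 1.4551 bits


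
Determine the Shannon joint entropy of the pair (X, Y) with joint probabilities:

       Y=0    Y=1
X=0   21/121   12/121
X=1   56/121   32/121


H(X,Y) = -Σ p(x,y) log₂ p(x,y)
  p(0,0)=21/121: -0.1736 × log₂(0.1736) = 0.4385
  p(0,1)=12/121: -0.0992 × log₂(0.0992) = 0.3306
  p(1,0)=56/121: -0.4628 × log₂(0.4628) = 0.5144
  p(1,1)=32/121: -0.2645 × log₂(0.2645) = 0.5075
H(X,Y) = 1.7910 bits


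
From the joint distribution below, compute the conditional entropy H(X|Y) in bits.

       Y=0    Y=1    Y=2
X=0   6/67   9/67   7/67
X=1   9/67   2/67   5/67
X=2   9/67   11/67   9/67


H(X|Y) = Σ_y p(y) H(X|Y=y)
  p(Y=0) = 24/67, H(X|Y=0) = 1.5613
  p(Y=1) = 22/67, H(X|Y=1) = 1.3420
  p(Y=2) = 21/67, H(X|Y=2) = 1.5452
H(X|Y) = 0.3582×1.5613 + 0.3284×1.3420 + 0.3134×1.5452 = 1.4842 bits


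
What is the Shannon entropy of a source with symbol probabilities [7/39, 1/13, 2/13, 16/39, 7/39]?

H(X) = -Σ p(x) log₂ p(x)
  -7/39 × log₂(7/39) = 0.4448
  -1/13 × log₂(1/13) = 0.2846
  -2/13 × log₂(2/13) = 0.4155
  -16/39 × log₂(16/39) = 0.5273
  -7/39 × log₂(7/39) = 0.4448
H(X) = 2.1170 bits


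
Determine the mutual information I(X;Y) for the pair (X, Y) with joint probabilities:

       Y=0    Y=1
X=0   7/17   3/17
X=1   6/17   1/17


H(X) = 0.9774, H(Y) = 0.7871, H(X,Y) = 1.7395
I(X;Y) = H(X) + H(Y) - H(X,Y) = 0.0251 bits


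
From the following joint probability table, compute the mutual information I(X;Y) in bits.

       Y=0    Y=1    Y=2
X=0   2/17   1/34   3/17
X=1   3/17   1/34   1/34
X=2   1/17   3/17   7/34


H(X) = 1.5387, H(Y) = 1.5486, H(X,Y) = 2.8469
I(X;Y) = H(X) + H(Y) - H(X,Y) = 0.2404 bits


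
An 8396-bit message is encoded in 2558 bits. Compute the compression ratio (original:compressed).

Compression ratio = Original / Compressed
= 8396 / 2558 = 3.28:1


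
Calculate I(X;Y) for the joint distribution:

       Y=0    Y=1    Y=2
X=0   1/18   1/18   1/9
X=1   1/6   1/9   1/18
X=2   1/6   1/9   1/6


H(X) = 1.5305, H(Y) = 1.5715, H(X,Y) = 3.0441
I(X;Y) = H(X) + H(Y) - H(X,Y) = 0.0579 bits


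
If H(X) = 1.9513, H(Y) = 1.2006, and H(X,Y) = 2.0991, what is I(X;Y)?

I(X;Y) = H(X) + H(Y) - H(X,Y)
I(X;Y) = 1.9513 + 1.2006 - 2.0991 = 1.0528 bits


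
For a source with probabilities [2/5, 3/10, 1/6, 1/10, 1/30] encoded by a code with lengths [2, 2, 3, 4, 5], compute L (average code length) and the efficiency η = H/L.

Average length L = Σ p_i × l_i = 2.4667 bits
Entropy H = 1.9764 bits
Efficiency η = H/L × 100% = 80.13%


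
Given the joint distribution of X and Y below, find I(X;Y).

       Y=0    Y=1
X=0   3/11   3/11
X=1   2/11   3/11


H(X) = 0.9940, H(Y) = 0.9940, H(X,Y) = 1.9808
I(X;Y) = H(X) + H(Y) - H(X,Y) = 0.0072 bits


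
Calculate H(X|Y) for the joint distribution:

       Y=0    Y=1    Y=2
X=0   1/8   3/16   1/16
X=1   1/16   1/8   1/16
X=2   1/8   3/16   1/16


H(X|Y) = Σ_y p(y) H(X|Y=y)
  p(Y=0) = 5/16, H(X|Y=0) = 1.5219
  p(Y=1) = 1/2, H(X|Y=1) = 1.5613
  p(Y=2) = 3/16, H(X|Y=2) = 1.5850
H(X|Y) = 0.3125×1.5219 + 0.5000×1.5613 + 0.1875×1.5850 = 1.5534 bits


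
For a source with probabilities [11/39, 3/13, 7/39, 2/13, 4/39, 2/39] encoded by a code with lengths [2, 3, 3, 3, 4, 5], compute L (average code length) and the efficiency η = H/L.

Average length L = Σ p_i × l_i = 2.9231 bits
Entropy H = 2.4202 bits
Efficiency η = H/L × 100% = 82.80%


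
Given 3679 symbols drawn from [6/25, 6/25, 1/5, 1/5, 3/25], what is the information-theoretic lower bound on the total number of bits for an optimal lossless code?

Entropy H = 2.2841 bits/symbol
Minimum bits = H × n = 2.2841 × 3679
= 8403.23 bits


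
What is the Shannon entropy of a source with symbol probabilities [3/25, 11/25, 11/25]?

H(X) = -Σ p(x) log₂ p(x)
  -3/25 × log₂(3/25) = 0.3671
  -11/25 × log₂(11/25) = 0.5211
  -11/25 × log₂(11/25) = 0.5211
H(X) = 1.4094 bits


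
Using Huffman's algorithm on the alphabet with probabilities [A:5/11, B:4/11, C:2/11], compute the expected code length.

Huffman tree construction:
Combine smallest probabilities repeatedly
Resulting codes:
  A: 0 (length 1)
  B: 11 (length 2)
  C: 10 (length 2)
Average length = Σ p(s) × length(s) = 1.5455 bits


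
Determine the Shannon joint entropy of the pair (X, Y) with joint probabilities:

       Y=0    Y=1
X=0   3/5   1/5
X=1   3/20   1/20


H(X,Y) = -Σ p(x,y) log₂ p(x,y)
  p(0,0)=3/5: -0.6000 × log₂(0.6000) = 0.4422
  p(0,1)=1/5: -0.2000 × log₂(0.2000) = 0.4644
  p(1,0)=3/20: -0.1500 × log₂(0.1500) = 0.4105
  p(1,1)=1/20: -0.0500 × log₂(0.0500) = 0.2161
H(X,Y) = 1.5332 bits


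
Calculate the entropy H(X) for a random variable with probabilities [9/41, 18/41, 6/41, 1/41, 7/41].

H(X) = -Σ p(x) log₂ p(x)
  -9/41 × log₂(9/41) = 0.4802
  -18/41 × log₂(18/41) = 0.5214
  -6/41 × log₂(6/41) = 0.4057
  -1/41 × log₂(1/41) = 0.1307
  -7/41 × log₂(7/41) = 0.4354
H(X) = 1.9734 bits


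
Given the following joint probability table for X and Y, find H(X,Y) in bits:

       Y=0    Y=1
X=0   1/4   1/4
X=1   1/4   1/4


H(X,Y) = -Σ p(x,y) log₂ p(x,y)
  p(0,0)=1/4: -0.2500 × log₂(0.2500) = 0.5000
  p(0,1)=1/4: -0.2500 × log₂(0.2500) = 0.5000
  p(1,0)=1/4: -0.2500 × log₂(0.2500) = 0.5000
  p(1,1)=1/4: -0.2500 × log₂(0.2500) = 0.5000
H(X,Y) = 2.0000 bits


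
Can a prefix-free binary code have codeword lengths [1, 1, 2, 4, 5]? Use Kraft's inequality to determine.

Kraft inequality: Σ 2^(-l_i) ≤ 1 for prefix-free code
Calculating: 2^(-1) + 2^(-1) + 2^(-2) + 2^(-4) + 2^(-5)
= 0.5 + 0.5 + 0.25 + 0.0625 + 0.03125
= 1.3438
Since 1.3438 > 1, prefix-free code does not exist


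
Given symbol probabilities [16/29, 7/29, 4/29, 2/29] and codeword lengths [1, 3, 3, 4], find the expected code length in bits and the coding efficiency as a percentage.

Average length L = Σ p_i × l_i = 1.9655 bits
Entropy H = 1.6286 bits
Efficiency η = H/L × 100% = 82.86%


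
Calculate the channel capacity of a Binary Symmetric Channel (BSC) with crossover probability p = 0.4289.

For BSC with error probability p:
C = 1 - H(p) where H(p) is binary entropy
H(0.4289) = -0.4289 × log₂(0.4289) - 0.5711 × log₂(0.5711)
H(p) = 0.9854
C = 1 - 0.9854 = 0.0146 bits/use


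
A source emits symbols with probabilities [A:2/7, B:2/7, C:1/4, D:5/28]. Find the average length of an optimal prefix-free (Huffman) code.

Huffman tree construction:
Combine smallest probabilities repeatedly
Resulting codes:
  A: 10 (length 2)
  B: 11 (length 2)
  C: 01 (length 2)
  D: 00 (length 2)
Average length = Σ p(s) × length(s) = 2.0000 bits


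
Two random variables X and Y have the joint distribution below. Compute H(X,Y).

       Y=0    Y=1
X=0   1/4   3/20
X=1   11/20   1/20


H(X,Y) = -Σ p(x,y) log₂ p(x,y)
  p(0,0)=1/4: -0.2500 × log₂(0.2500) = 0.5000
  p(0,1)=3/20: -0.1500 × log₂(0.1500) = 0.4105
  p(1,0)=11/20: -0.5500 × log₂(0.5500) = 0.4744
  p(1,1)=1/20: -0.0500 × log₂(0.0500) = 0.2161
H(X,Y) = 1.6010 bits


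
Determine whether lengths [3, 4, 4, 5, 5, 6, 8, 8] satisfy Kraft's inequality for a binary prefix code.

Kraft inequality: Σ 2^(-l_i) ≤ 1 for prefix-free code
Calculating: 2^(-3) + 2^(-4) + 2^(-4) + 2^(-5) + 2^(-5) + 2^(-6) + 2^(-8) + 2^(-8)
= 0.125 + 0.0625 + 0.0625 + 0.03125 + 0.03125 + 0.015625 + 0.00390625 + 0.00390625
= 0.3359
Since 0.3359 ≤ 1, prefix-free code exists


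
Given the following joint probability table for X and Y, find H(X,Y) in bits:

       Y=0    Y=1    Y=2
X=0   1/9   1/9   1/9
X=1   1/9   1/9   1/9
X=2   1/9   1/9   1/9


H(X,Y) = -Σ p(x,y) log₂ p(x,y)
  p(0,0)=1/9: -0.1111 × log₂(0.1111) = 0.3522
  p(0,1)=1/9: -0.1111 × log₂(0.1111) = 0.3522
  p(0,2)=1/9: -0.1111 × log₂(0.1111) = 0.3522
  p(1,0)=1/9: -0.1111 × log₂(0.1111) = 0.3522
  p(1,1)=1/9: -0.1111 × log₂(0.1111) = 0.3522
  p(1,2)=1/9: -0.1111 × log₂(0.1111) = 0.3522
  p(2,0)=1/9: -0.1111 × log₂(0.1111) = 0.3522
  p(2,1)=1/9: -0.1111 × log₂(0.1111) = 0.3522
  p(2,2)=1/9: -0.1111 × log₂(0.1111) = 0.3522
H(X,Y) = 3.1699 bits


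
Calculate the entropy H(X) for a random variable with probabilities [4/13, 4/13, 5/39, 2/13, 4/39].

H(X) = -Σ p(x) log₂ p(x)
  -4/13 × log₂(4/13) = 0.5232
  -4/13 × log₂(4/13) = 0.5232
  -5/39 × log₂(5/39) = 0.3799
  -2/13 × log₂(2/13) = 0.4155
  -4/39 × log₂(4/39) = 0.3370
H(X) = 2.1788 bits


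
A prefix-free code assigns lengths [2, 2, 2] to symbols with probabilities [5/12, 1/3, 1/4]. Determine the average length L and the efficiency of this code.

Average length L = Σ p_i × l_i = 2.0000 bits
Entropy H = 1.5546 bits
Efficiency η = H/L × 100% = 77.73%


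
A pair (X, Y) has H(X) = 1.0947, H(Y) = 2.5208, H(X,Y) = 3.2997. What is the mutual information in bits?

I(X;Y) = H(X) + H(Y) - H(X,Y)
I(X;Y) = 1.0947 + 2.5208 - 3.2997 = 0.3158 bits


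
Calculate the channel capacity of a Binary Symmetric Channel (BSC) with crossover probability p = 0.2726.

For BSC with error probability p:
C = 1 - H(p) where H(p) is binary entropy
H(0.2726) = -0.2726 × log₂(0.2726) - 0.7274 × log₂(0.7274)
H(p) = 0.8452
C = 1 - 0.8452 = 0.1548 bits/use


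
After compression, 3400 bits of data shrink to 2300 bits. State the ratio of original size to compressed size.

Compression ratio = Original / Compressed
= 3400 / 2300 = 1.48:1


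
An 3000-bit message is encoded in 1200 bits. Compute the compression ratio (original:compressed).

Compression ratio = Original / Compressed
= 3000 / 1200 = 2.50:1


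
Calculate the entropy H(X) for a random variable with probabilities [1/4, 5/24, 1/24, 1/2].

H(X) = -Σ p(x) log₂ p(x)
  -1/4 × log₂(1/4) = 0.5000
  -5/24 × log₂(5/24) = 0.4715
  -1/24 × log₂(1/24) = 0.1910
  -1/2 × log₂(1/2) = 0.5000
H(X) = 1.6625 bits


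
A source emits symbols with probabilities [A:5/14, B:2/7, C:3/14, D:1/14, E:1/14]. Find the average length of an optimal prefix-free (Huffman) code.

Huffman tree construction:
Combine smallest probabilities repeatedly
Resulting codes:
  A: 11 (length 2)
  B: 10 (length 2)
  C: 01 (length 2)
  D: 000 (length 3)
  E: 001 (length 3)
Average length = Σ p(s) × length(s) = 2.1429 bits


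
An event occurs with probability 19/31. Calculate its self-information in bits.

Information content I(x) = -log₂(p(x))
I = -log₂(19/31) = -log₂(0.6129)
I = 0.7063 bits


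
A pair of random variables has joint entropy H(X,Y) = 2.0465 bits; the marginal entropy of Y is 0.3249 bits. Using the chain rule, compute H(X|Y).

Chain rule: H(X,Y) = H(X|Y) + H(Y)
H(X|Y) = H(X,Y) - H(Y) = 2.0465 - 0.3249 = 1.7216 bits


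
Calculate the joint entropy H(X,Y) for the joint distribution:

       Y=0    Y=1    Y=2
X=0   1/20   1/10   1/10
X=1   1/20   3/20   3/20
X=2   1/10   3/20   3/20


H(X,Y) = -Σ p(x,y) log₂ p(x,y)
  p(0,0)=1/20: -0.0500 × log₂(0.0500) = 0.2161
  p(0,1)=1/10: -0.1000 × log₂(0.1000) = 0.3322
  p(0,2)=1/10: -0.1000 × log₂(0.1000) = 0.3322
  p(1,0)=1/20: -0.0500 × log₂(0.0500) = 0.2161
  p(1,1)=3/20: -0.1500 × log₂(0.1500) = 0.4105
  p(1,2)=3/20: -0.1500 × log₂(0.1500) = 0.4105
  p(2,0)=1/10: -0.1000 × log₂(0.1000) = 0.3322
  p(2,1)=3/20: -0.1500 × log₂(0.1500) = 0.4105
  p(2,2)=3/20: -0.1500 × log₂(0.1500) = 0.4105
H(X,Y) = 3.0710 bits


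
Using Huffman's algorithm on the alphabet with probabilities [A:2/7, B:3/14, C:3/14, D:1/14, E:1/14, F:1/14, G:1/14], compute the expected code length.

Huffman tree construction:
Combine smallest probabilities repeatedly
Resulting codes:
  A: 10 (length 2)
  B: 00 (length 2)
  C: 01 (length 2)
  D: 1100 (length 4)
  E: 1101 (length 4)
  F: 1110 (length 4)
  G: 1111 (length 4)
Average length = Σ p(s) × length(s) = 2.5714 bits


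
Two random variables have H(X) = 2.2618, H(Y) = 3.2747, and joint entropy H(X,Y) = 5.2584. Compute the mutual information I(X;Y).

I(X;Y) = H(X) + H(Y) - H(X,Y)
I(X;Y) = 2.2618 + 3.2747 - 5.2584 = 0.2781 bits


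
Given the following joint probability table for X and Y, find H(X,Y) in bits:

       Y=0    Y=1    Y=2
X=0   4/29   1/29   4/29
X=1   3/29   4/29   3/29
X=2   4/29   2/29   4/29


H(X,Y) = -Σ p(x,y) log₂ p(x,y)
  p(0,0)=4/29: -0.1379 × log₂(0.1379) = 0.3942
  p(0,1)=1/29: -0.0345 × log₂(0.0345) = 0.1675
  p(0,2)=4/29: -0.1379 × log₂(0.1379) = 0.3942
  p(1,0)=3/29: -0.1034 × log₂(0.1034) = 0.3386
  p(1,1)=4/29: -0.1379 × log₂(0.1379) = 0.3942
  p(1,2)=3/29: -0.1034 × log₂(0.1034) = 0.3386
  p(2,0)=4/29: -0.1379 × log₂(0.1379) = 0.3942
  p(2,1)=2/29: -0.0690 × log₂(0.0690) = 0.2661
  p(2,2)=4/29: -0.1379 × log₂(0.1379) = 0.3942
H(X,Y) = 3.0818 bits


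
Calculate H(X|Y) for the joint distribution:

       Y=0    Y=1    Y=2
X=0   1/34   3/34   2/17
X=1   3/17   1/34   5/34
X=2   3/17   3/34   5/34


H(X|Y) = Σ_y p(y) H(X|Y=y)
  p(Y=0) = 13/34, H(X|Y=0) = 1.3143
  p(Y=1) = 7/34, H(X|Y=1) = 1.4488
  p(Y=2) = 7/17, H(X|Y=2) = 1.5774
H(X|Y) = 0.3824×1.3143 + 0.2059×1.4488 + 0.4118×1.5774 = 1.4503 bits


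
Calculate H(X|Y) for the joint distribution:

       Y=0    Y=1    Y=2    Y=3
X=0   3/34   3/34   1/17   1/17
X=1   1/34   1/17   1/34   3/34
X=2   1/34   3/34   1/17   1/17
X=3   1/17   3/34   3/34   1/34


H(X|Y) = Σ_y p(y) H(X|Y=y)
  p(Y=0) = 7/34, H(X|Y=0) = 1.8424
  p(Y=1) = 11/34, H(X|Y=1) = 1.9808
  p(Y=2) = 4/17, H(X|Y=2) = 1.9056
  p(Y=3) = 4/17, H(X|Y=3) = 1.9056
H(X|Y) = 0.2059×1.8424 + 0.3235×1.9808 + 0.2353×1.9056 + 0.2353×1.9056 = 1.9169 bits


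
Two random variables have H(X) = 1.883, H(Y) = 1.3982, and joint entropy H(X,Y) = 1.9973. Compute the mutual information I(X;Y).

I(X;Y) = H(X) + H(Y) - H(X,Y)
I(X;Y) = 1.883 + 1.3982 - 1.9973 = 1.2839 bits


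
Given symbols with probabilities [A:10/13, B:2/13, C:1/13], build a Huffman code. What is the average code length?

Huffman tree construction:
Combine smallest probabilities repeatedly
Resulting codes:
  A: 1 (length 1)
  B: 01 (length 2)
  C: 00 (length 2)
Average length = Σ p(s) × length(s) = 1.2308 bits


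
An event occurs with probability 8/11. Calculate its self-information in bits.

Information content I(x) = -log₂(p(x))
I = -log₂(8/11) = -log₂(0.7273)
I = 0.4594 bits


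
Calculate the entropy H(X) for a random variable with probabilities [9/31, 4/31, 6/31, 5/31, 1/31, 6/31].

H(X) = -Σ p(x) log₂ p(x)
  -9/31 × log₂(9/31) = 0.5180
  -4/31 × log₂(4/31) = 0.3812
  -6/31 × log₂(6/31) = 0.4586
  -5/31 × log₂(5/31) = 0.4246
  -1/31 × log₂(1/31) = 0.1598
  -6/31 × log₂(6/31) = 0.4586
H(X) = 2.4007 bits


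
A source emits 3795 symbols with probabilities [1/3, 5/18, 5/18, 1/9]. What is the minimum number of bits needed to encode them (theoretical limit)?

Entropy H = 1.9072 bits/symbol
Minimum bits = H × n = 1.9072 × 3795
= 7237.82 bits


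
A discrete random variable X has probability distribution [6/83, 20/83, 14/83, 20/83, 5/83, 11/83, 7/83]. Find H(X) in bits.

H(X) = -Σ p(x) log₂ p(x)
  -6/83 × log₂(6/83) = 0.2740
  -20/83 × log₂(20/83) = 0.4947
  -14/83 × log₂(14/83) = 0.4331
  -20/83 × log₂(20/83) = 0.4947
  -5/83 × log₂(5/83) = 0.2442
  -11/83 × log₂(11/83) = 0.3864
  -7/83 × log₂(7/83) = 0.3009
H(X) = 2.6280 bits


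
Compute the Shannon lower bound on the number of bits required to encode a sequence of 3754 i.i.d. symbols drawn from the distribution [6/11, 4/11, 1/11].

Entropy H = 1.3222 bits/symbol
Minimum bits = H × n = 1.3222 × 3754
= 4963.46 bits


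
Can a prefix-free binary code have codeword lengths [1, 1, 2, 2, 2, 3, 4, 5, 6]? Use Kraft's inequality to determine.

Kraft inequality: Σ 2^(-l_i) ≤ 1 for prefix-free code
Calculating: 2^(-1) + 2^(-1) + 2^(-2) + 2^(-2) + 2^(-2) + 2^(-3) + 2^(-4) + 2^(-5) + 2^(-6)
= 0.5 + 0.5 + 0.25 + 0.25 + 0.25 + 0.125 + 0.0625 + 0.03125 + 0.015625
= 1.9844
Since 1.9844 > 1, prefix-free code does not exist


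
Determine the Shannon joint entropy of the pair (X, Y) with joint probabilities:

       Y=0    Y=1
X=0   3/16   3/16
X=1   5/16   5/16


H(X,Y) = -Σ p(x,y) log₂ p(x,y)
  p(0,0)=3/16: -0.1875 × log₂(0.1875) = 0.4528
  p(0,1)=3/16: -0.1875 × log₂(0.1875) = 0.4528
  p(1,0)=5/16: -0.3125 × log₂(0.3125) = 0.5244
  p(1,1)=5/16: -0.3125 × log₂(0.3125) = 0.5244
H(X,Y) = 1.9544 bits


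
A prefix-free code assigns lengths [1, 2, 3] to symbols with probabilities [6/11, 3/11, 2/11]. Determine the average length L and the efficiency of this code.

Average length L = Σ p_i × l_i = 1.6364 bits
Entropy H = 1.4354 bits
Efficiency η = H/L × 100% = 87.72%


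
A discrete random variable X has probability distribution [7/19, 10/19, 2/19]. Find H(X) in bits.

H(X) = -Σ p(x) log₂ p(x)
  -7/19 × log₂(7/19) = 0.5307
  -10/19 × log₂(10/19) = 0.4874
  -2/19 × log₂(2/19) = 0.3419
H(X) = 1.3600 bits


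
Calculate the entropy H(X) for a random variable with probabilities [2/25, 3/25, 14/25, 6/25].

H(X) = -Σ p(x) log₂ p(x)
  -2/25 × log₂(2/25) = 0.2915
  -3/25 × log₂(3/25) = 0.3671
  -14/25 × log₂(14/25) = 0.4684
  -6/25 × log₂(6/25) = 0.4941
H(X) = 1.6212 bits


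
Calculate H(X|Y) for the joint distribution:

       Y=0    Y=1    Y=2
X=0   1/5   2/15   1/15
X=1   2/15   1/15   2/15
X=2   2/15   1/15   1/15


H(X|Y) = Σ_y p(y) H(X|Y=y)
  p(Y=0) = 7/15, H(X|Y=0) = 1.5567
  p(Y=1) = 4/15, H(X|Y=1) = 1.5000
  p(Y=2) = 4/15, H(X|Y=2) = 1.5000
H(X|Y) = 0.4667×1.5567 + 0.2667×1.5000 + 0.2667×1.5000 = 1.5264 bits


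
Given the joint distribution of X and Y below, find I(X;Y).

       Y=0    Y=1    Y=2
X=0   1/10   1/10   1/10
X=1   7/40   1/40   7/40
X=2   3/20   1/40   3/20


H(X) = 1.5787, H(Y) = 1.4598, H(X,Y) = 2.9639
I(X;Y) = H(X) + H(Y) - H(X,Y) = 0.0747 bits


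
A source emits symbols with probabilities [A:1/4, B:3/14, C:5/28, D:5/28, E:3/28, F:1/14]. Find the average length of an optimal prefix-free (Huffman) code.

Huffman tree construction:
Combine smallest probabilities repeatedly
Resulting codes:
  A: 10 (length 2)
  B: 01 (length 2)
  C: 110 (length 3)
  D: 111 (length 3)
  E: 001 (length 3)
  F: 000 (length 3)
Average length = Σ p(s) × length(s) = 2.5357 bits


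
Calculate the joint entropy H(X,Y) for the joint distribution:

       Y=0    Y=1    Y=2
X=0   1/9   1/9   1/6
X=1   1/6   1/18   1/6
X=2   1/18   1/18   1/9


H(X,Y) = -Σ p(x,y) log₂ p(x,y)
  p(0,0)=1/9: -0.1111 × log₂(0.1111) = 0.3522
  p(0,1)=1/9: -0.1111 × log₂(0.1111) = 0.3522
  p(0,2)=1/6: -0.1667 × log₂(0.1667) = 0.4308
  p(1,0)=1/6: -0.1667 × log₂(0.1667) = 0.4308
  p(1,1)=1/18: -0.0556 × log₂(0.0556) = 0.2317
  p(1,2)=1/6: -0.1667 × log₂(0.1667) = 0.4308
  p(2,0)=1/18: -0.0556 × log₂(0.0556) = 0.2317
  p(2,1)=1/18: -0.0556 × log₂(0.0556) = 0.2317
  p(2,2)=1/9: -0.1111 × log₂(0.1111) = 0.3522
H(X,Y) = 3.0441 bits
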